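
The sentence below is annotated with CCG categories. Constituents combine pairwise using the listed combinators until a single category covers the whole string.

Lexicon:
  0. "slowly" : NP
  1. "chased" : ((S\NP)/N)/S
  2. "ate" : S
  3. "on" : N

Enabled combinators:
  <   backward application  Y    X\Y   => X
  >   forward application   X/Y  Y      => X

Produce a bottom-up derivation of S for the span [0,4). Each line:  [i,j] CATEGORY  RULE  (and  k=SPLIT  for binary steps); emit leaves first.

[0,4] S   <
  [0,1] "slowly" : NP
  [1,4] S\NP   >
    [1,3] (S\NP)/N   >
      [1,2] "chased" : ((S\NP)/N)/S
      [2,3] "ate" : S
    [3,4] "on" : N

[0,1] NP  lex  "slowly"
[1,2] ((S\NP)/N)/S  lex  "chased"
[2,3] S  lex  "ate"
[1,3] (S\NP)/N  >  k=2
[3,4] N  lex  "on"
[1,4] S\NP  >  k=3
[0,4] S  <  k=1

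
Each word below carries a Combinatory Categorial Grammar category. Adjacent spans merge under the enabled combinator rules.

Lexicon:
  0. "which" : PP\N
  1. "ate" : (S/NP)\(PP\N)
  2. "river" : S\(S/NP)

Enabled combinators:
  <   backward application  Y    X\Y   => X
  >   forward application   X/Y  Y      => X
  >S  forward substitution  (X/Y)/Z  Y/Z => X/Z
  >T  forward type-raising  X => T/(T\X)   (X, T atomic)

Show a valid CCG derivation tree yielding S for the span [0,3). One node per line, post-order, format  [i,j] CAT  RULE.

[0,3] S   <
  [0,2] S/NP   <
    [0,1] "which" : PP\N
    [1,2] "ate" : (S/NP)\(PP\N)
  [2,3] "river" : S\(S/NP)

[0,1] PP\N  lex  "which"
[1,2] (S/NP)\(PP\N)  lex  "ate"
[0,2] S/NP  <  k=1
[2,3] S\(S/NP)  lex  "river"
[0,3] S  <  k=2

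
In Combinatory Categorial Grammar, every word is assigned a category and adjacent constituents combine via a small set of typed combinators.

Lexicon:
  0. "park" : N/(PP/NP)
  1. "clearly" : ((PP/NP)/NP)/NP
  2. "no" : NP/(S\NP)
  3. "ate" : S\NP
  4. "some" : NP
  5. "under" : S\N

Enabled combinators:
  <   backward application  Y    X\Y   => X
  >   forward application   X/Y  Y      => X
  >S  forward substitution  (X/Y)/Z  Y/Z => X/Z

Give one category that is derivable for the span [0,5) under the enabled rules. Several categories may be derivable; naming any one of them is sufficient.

N

[0,6] S   <
  [0,5] N   >
    [0,1] "park" : N/(PP/NP)
    [1,5] PP/NP   >
      [1,4] (PP/NP)/NP   >
        [1,2] "clearly" : ((PP/NP)/NP)/NP
        [2,4] NP   >
          [2,3] "no" : NP/(S\NP)
          [3,4] "ate" : S\NP
      [4,5] "some" : NP
  [5,6] "under" : S\N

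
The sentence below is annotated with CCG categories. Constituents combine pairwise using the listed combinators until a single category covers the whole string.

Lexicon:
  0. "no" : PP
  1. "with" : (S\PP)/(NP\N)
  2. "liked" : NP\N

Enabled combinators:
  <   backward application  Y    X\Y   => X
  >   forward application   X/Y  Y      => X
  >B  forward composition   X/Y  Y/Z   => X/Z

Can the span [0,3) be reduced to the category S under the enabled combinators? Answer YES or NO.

[0,3] S   <
  [0,1] "no" : PP
  [1,3] S\PP   >
    [1,2] "with" : (S\PP)/(NP\N)
    [2,3] "liked" : NP\N

YES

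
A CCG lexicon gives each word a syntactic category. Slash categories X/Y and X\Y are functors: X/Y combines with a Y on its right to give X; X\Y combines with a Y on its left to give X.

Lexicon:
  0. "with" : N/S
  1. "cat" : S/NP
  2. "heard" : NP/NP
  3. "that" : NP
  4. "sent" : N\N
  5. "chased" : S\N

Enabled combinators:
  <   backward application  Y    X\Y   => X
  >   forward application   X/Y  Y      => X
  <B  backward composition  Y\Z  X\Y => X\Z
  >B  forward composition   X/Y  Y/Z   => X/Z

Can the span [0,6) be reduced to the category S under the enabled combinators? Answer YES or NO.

YES

[0,6] S   <
  [0,4] N   >
    [0,1] "with" : N/S
    [1,4] S   >
      [1,3] S/NP   >B
        [1,2] "cat" : S/NP
        [2,3] "heard" : NP/NP
      [3,4] "that" : NP
  [4,6] S\N   <B
    [4,5] "sent" : N\N
    [5,6] "chased" : S\N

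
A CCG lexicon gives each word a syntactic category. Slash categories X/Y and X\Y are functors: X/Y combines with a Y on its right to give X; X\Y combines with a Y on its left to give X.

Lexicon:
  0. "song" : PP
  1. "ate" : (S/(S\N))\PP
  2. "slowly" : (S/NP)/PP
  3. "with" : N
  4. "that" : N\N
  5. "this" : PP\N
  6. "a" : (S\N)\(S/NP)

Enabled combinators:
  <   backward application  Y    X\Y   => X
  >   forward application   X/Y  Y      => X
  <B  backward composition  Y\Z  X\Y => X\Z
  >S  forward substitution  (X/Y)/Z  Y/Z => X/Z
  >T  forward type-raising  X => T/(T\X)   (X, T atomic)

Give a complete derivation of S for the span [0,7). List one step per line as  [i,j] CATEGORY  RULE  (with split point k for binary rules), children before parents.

[0,1] PP  lex  "song"
[1,2] (S/(S\N))\PP  lex  "ate"
[0,2] S/(S\N)  <  k=1
[2,3] (S/NP)/PP  lex  "slowly"
[3,4] N  lex  "with"
[4,5] N\N  lex  "that"
[5,6] PP\N  lex  "this"
[4,6] PP\N  <B  k=5
[3,6] PP  <  k=4
[2,6] S/NP  >  k=3
[6,7] (S\N)\(S/NP)  lex  "a"
[2,7] S\N  <  k=6
[0,7] S  >  k=2

[0,7] S   >
  [0,2] S/(S\N)   <
    [0,1] "song" : PP
    [1,2] "ate" : (S/(S\N))\PP
  [2,7] S\N   <
    [2,6] S/NP   >
      [2,3] "slowly" : (S/NP)/PP
      [3,6] PP   <
        [3,4] "with" : N
        [4,6] PP\N   <B
          [4,5] "that" : N\N
          [5,6] "this" : PP\N
    [6,7] "a" : (S\N)\(S/NP)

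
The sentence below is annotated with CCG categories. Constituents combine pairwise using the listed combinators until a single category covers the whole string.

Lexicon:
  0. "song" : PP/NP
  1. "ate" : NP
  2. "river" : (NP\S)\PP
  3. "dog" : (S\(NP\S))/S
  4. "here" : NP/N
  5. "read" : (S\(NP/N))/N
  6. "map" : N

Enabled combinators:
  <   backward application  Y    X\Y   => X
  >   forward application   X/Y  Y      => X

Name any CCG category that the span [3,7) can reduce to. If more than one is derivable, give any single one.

[0,7] S   <
  [0,3] NP\S   <
    [0,2] PP   >
      [0,1] "song" : PP/NP
      [1,2] "ate" : NP
    [2,3] "river" : (NP\S)\PP
  [3,7] S\(NP\S)   >
    [3,4] "dog" : (S\(NP\S))/S
    [4,7] S   <
      [4,5] "here" : NP/N
      [5,7] S\(NP/N)   >
        [5,6] "read" : (S\(NP/N))/N
        [6,7] "map" : N

S\(NP\S)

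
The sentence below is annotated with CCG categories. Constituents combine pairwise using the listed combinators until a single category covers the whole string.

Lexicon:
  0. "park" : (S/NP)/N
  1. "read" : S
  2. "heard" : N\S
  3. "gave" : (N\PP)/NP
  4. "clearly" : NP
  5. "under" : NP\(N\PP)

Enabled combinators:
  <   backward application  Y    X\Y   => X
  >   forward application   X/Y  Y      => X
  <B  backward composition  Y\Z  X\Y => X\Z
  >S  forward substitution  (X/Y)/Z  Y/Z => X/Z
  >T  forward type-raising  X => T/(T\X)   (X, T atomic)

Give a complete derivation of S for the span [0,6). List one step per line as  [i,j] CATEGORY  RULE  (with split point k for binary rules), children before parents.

[0,1] (S/NP)/N  lex  "park"
[1,2] S  lex  "read"
[2,3] N\S  lex  "heard"
[1,3] N  <  k=2
[0,3] S/NP  >  k=1
[3,4] (N\PP)/NP  lex  "gave"
[4,5] NP  lex  "clearly"
[3,5] N\PP  >  k=4
[5,6] NP\(N\PP)  lex  "under"
[3,6] NP  <  k=5
[0,6] S  >  k=3

[0,6] S   >
  [0,3] S/NP   >
    [0,1] "park" : (S/NP)/N
    [1,3] N   <
      [1,2] "read" : S
      [2,3] "heard" : N\S
  [3,6] NP   <
    [3,5] N\PP   >
      [3,4] "gave" : (N\PP)/NP
      [4,5] "clearly" : NP
    [5,6] "under" : NP\(N\PP)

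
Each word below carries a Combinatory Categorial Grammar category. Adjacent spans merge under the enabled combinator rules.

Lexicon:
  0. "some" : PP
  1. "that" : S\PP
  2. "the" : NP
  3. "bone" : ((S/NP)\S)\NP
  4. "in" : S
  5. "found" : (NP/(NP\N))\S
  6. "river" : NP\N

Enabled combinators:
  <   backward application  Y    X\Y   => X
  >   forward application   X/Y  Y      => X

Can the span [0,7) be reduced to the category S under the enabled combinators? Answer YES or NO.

[0,7] S   >
  [0,4] S/NP   <
    [0,2] S   <
      [0,1] "some" : PP
      [1,2] "that" : S\PP
    [2,4] (S/NP)\S   <
      [2,3] "the" : NP
      [3,4] "bone" : ((S/NP)\S)\NP
  [4,7] NP   >
    [4,6] NP/(NP\N)   <
      [4,5] "in" : S
      [5,6] "found" : (NP/(NP\N))\S
    [6,7] "river" : NP\N

YES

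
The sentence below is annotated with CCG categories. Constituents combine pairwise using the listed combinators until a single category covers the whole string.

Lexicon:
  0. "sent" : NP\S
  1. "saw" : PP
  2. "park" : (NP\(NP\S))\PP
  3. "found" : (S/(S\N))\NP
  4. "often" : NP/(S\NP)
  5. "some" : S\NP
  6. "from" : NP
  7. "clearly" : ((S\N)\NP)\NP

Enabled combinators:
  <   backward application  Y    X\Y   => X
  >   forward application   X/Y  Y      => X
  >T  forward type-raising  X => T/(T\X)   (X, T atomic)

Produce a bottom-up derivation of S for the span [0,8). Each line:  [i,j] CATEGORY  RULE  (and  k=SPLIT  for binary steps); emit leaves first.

[0,1] NP\S  lex  "sent"
[1,2] PP  lex  "saw"
[2,3] (NP\(NP\S))\PP  lex  "park"
[1,3] NP\(NP\S)  <  k=2
[0,3] NP  <  k=1
[3,4] (S/(S\N))\NP  lex  "found"
[0,4] S/(S\N)  <  k=3
[4,5] NP/(S\NP)  lex  "often"
[5,6] S\NP  lex  "some"
[4,6] NP  >  k=5
[6,7] NP  lex  "from"
[7,8] ((S\N)\NP)\NP  lex  "clearly"
[6,8] (S\N)\NP  <  k=7
[4,8] S\N  <  k=6
[0,8] S  >  k=4

[0,8] S   >
  [0,4] S/(S\N)   <
    [0,3] NP   <
      [0,1] "sent" : NP\S
      [1,3] NP\(NP\S)   <
        [1,2] "saw" : PP
        [2,3] "park" : (NP\(NP\S))\PP
    [3,4] "found" : (S/(S\N))\NP
  [4,8] S\N   <
    [4,6] NP   >
      [4,5] "often" : NP/(S\NP)
      [5,6] "some" : S\NP
    [6,8] (S\N)\NP   <
      [6,7] "from" : NP
      [7,8] "clearly" : ((S\N)\NP)\NP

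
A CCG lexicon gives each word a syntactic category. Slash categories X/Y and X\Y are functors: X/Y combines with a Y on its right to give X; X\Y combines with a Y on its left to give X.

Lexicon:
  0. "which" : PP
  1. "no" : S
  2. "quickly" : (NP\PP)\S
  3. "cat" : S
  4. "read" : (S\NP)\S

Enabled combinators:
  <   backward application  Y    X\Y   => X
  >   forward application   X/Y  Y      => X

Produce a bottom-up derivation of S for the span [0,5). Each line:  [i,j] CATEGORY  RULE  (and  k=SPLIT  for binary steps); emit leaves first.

[0,1] PP  lex  "which"
[1,2] S  lex  "no"
[2,3] (NP\PP)\S  lex  "quickly"
[1,3] NP\PP  <  k=2
[0,3] NP  <  k=1
[3,4] S  lex  "cat"
[4,5] (S\NP)\S  lex  "read"
[3,5] S\NP  <  k=4
[0,5] S  <  k=3

[0,5] S   <
  [0,3] NP   <
    [0,1] "which" : PP
    [1,3] NP\PP   <
      [1,2] "no" : S
      [2,3] "quickly" : (NP\PP)\S
  [3,5] S\NP   <
    [3,4] "cat" : S
    [4,5] "read" : (S\NP)\S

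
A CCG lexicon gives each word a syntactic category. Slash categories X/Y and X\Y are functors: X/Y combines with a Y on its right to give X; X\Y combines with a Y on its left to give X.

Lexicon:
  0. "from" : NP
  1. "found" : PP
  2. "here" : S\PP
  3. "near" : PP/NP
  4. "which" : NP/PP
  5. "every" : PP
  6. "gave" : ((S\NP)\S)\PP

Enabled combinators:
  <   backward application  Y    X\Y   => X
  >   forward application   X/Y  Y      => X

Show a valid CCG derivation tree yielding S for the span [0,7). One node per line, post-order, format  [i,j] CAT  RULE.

[0,7] S   <
  [0,1] "from" : NP
  [1,7] S\NP   <
    [1,3] S   <
      [1,2] "found" : PP
      [2,3] "here" : S\PP
    [3,7] (S\NP)\S   <
      [3,6] PP   >
        [3,4] "near" : PP/NP
        [4,6] NP   >
          [4,5] "which" : NP/PP
          [5,6] "every" : PP
      [6,7] "gave" : ((S\NP)\S)\PP

[0,1] NP  lex  "from"
[1,2] PP  lex  "found"
[2,3] S\PP  lex  "here"
[1,3] S  <  k=2
[3,4] PP/NP  lex  "near"
[4,5] NP/PP  lex  "which"
[5,6] PP  lex  "every"
[4,6] NP  >  k=5
[3,6] PP  >  k=4
[6,7] ((S\NP)\S)\PP  lex  "gave"
[3,7] (S\NP)\S  <  k=6
[1,7] S\NP  <  k=3
[0,7] S  <  k=1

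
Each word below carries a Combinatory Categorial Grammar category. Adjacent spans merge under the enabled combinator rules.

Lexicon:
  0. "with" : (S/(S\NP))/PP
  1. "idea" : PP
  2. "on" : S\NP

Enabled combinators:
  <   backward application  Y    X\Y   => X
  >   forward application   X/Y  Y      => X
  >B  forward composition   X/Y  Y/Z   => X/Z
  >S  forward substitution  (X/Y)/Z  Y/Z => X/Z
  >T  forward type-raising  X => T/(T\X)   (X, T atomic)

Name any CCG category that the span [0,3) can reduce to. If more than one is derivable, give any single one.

S

[0,3] S   >
  [0,2] S/(S\NP)   >
    [0,1] "with" : (S/(S\NP))/PP
    [1,2] "idea" : PP
  [2,3] "on" : S\NP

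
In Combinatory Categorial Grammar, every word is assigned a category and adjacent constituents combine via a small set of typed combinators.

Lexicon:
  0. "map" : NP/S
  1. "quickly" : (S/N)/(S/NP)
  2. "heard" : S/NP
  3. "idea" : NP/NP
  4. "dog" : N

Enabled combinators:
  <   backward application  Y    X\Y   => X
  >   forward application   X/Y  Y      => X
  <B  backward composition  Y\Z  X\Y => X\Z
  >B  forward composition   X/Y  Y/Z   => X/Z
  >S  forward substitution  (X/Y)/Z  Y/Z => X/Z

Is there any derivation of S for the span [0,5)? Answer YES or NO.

NP/S (S/N)/(S/NP) S/NP NP/NP N
CKY chart[0,5] = {NP}; S ∉ chart

NO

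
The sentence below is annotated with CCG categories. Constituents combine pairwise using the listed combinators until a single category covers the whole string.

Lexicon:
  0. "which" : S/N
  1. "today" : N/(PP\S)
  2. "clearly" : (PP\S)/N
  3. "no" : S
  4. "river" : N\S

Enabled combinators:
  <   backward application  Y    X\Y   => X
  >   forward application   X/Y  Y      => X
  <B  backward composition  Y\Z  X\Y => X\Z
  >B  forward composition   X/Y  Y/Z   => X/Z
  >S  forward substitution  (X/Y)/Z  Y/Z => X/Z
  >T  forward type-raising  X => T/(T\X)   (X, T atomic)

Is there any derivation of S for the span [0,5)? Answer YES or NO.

[0,5] S   >
  [0,1] "which" : S/N
  [1,5] N   >
    [1,2] "today" : N/(PP\S)
    [2,5] PP\S   >
      [2,3] "clearly" : (PP\S)/N
      [3,5] N   <
        [3,4] "no" : S
        [4,5] "river" : N\S

YES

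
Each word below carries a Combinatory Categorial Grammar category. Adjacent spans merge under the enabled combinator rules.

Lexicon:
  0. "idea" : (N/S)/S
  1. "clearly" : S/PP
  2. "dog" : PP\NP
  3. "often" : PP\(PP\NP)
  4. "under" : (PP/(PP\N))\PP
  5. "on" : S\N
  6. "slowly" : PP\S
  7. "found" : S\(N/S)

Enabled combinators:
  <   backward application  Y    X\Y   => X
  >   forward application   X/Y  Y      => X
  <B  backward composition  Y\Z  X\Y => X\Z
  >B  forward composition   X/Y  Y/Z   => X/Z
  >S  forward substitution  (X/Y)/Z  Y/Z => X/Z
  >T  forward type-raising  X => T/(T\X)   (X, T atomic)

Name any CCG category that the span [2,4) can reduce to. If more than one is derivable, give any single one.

[0,8] S   <
  [0,7] N/S   >
    [0,1] "idea" : (N/S)/S
    [1,7] S   >
      [1,2] "clearly" : S/PP
      [2,7] PP   >
        [2,5] PP/(PP\N)   <
          [2,4] PP   <
            [2,3] "dog" : PP\NP
            [3,4] "often" : PP\(PP\NP)
          [4,5] "under" : (PP/(PP\N))\PP
        [5,7] PP\N   <B
          [5,6] "on" : S\N
          [6,7] "slowly" : PP\S
  [7,8] "found" : S\(N/S)

PP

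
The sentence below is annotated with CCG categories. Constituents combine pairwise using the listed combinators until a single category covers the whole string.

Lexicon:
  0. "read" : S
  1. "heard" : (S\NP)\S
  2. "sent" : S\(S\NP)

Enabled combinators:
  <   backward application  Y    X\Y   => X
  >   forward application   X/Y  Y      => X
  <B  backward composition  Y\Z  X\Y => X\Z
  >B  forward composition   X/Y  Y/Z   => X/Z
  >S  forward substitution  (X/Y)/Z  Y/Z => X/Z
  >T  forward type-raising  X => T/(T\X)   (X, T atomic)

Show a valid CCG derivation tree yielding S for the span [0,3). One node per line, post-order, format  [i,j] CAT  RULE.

[0,1] S  lex  "read"
[1,2] (S\NP)\S  lex  "heard"
[0,2] S\NP  <  k=1
[2,3] S\(S\NP)  lex  "sent"
[0,3] S  <  k=2

[0,3] S   <
  [0,2] S\NP   <
    [0,1] "read" : S
    [1,2] "heard" : (S\NP)\S
  [2,3] "sent" : S\(S\NP)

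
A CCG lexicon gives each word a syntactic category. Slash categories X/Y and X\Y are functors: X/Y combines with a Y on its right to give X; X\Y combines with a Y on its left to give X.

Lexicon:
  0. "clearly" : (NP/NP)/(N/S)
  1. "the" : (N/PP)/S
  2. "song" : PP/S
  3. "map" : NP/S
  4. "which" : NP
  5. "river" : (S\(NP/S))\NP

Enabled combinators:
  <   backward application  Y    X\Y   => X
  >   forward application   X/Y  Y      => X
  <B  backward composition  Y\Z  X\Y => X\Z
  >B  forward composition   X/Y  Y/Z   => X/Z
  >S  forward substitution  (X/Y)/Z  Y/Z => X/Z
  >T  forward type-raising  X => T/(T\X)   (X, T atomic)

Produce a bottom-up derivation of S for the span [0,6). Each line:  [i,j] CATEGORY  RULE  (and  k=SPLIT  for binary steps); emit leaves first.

[0,1] (NP/NP)/(N/S)  lex  "clearly"
[1,2] (N/PP)/S  lex  "the"
[2,3] PP/S  lex  "song"
[1,3] N/S  >S  k=2
[0,3] NP/NP  >  k=1
[3,4] NP/S  lex  "map"
[0,4] NP/S  >B  k=3
[4,5] NP  lex  "which"
[5,6] (S\(NP/S))\NP  lex  "river"
[4,6] S\(NP/S)  <  k=5
[0,6] S  <  k=4

[0,6] S   <
  [0,4] NP/S   >B
    [0,3] NP/NP   >
      [0,1] "clearly" : (NP/NP)/(N/S)
      [1,3] N/S   >S
        [1,2] "the" : (N/PP)/S
        [2,3] "song" : PP/S
    [3,4] "map" : NP/S
  [4,6] S\(NP/S)   <
    [4,5] "which" : NP
    [5,6] "river" : (S\(NP/S))\NP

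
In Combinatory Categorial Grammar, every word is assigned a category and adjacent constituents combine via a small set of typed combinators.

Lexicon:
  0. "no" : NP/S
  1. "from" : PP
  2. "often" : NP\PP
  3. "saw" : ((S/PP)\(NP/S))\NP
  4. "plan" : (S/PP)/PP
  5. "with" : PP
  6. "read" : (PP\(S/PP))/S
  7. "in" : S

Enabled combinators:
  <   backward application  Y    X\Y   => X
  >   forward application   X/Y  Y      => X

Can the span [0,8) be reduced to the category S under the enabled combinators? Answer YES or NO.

[0,8] S   >
  [0,4] S/PP   <
    [0,1] "no" : NP/S
    [1,4] (S/PP)\(NP/S)   <
      [1,3] NP   <
        [1,2] "from" : PP
        [2,3] "often" : NP\PP
      [3,4] "saw" : ((S/PP)\(NP/S))\NP
  [4,8] PP   <
    [4,6] S/PP   >
      [4,5] "plan" : (S/PP)/PP
      [5,6] "with" : PP
    [6,8] PP\(S/PP)   >
      [6,7] "read" : (PP\(S/PP))/S
      [7,8] "in" : S

YES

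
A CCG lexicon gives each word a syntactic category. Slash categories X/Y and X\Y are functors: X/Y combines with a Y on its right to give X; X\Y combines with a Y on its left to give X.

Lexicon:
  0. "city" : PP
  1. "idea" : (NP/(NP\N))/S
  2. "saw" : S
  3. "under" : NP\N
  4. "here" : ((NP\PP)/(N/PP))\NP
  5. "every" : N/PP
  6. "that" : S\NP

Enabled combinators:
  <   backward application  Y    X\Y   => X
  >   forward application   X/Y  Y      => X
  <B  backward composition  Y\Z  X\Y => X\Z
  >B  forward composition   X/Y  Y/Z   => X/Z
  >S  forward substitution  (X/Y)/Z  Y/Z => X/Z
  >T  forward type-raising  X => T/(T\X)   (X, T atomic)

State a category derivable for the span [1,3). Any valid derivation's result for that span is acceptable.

[0,7] S   <
  [0,1] "city" : PP
  [1,7] S\PP   <B
    [1,6] NP\PP   >
      [1,5] (NP\PP)/(N/PP)   <
        [1,4] NP   >
          [1,3] NP/(NP\N)   >
            [1,2] "idea" : (NP/(NP\N))/S
            [2,3] "saw" : S
          [3,4] "under" : NP\N
        [4,5] "here" : ((NP\PP)/(N/PP))\NP
      [5,6] "every" : N/PP
    [6,7] "that" : S\NP

NP/(NP\N)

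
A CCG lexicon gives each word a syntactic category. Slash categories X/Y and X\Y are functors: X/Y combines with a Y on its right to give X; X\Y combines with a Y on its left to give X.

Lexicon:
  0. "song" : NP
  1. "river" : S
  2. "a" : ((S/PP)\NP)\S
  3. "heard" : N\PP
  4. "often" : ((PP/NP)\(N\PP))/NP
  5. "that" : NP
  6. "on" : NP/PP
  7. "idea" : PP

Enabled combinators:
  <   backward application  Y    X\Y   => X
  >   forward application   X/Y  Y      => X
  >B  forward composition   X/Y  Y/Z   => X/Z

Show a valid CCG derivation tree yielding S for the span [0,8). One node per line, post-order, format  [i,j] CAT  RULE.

[0,8] S   >
  [0,6] S/NP   >B
    [0,3] S/PP   <
      [0,1] "song" : NP
      [1,3] (S/PP)\NP   <
        [1,2] "river" : S
        [2,3] "a" : ((S/PP)\NP)\S
    [3,6] PP/NP   <
      [3,4] "heard" : N\PP
      [4,6] (PP/NP)\(N\PP)   >
        [4,5] "often" : ((PP/NP)\(N\PP))/NP
        [5,6] "that" : NP
  [6,8] NP   >
    [6,7] "on" : NP/PP
    [7,8] "idea" : PP

[0,1] NP  lex  "song"
[1,2] S  lex  "river"
[2,3] ((S/PP)\NP)\S  lex  "a"
[1,3] (S/PP)\NP  <  k=2
[0,3] S/PP  <  k=1
[3,4] N\PP  lex  "heard"
[4,5] ((PP/NP)\(N\PP))/NP  lex  "often"
[5,6] NP  lex  "that"
[4,6] (PP/NP)\(N\PP)  >  k=5
[3,6] PP/NP  <  k=4
[0,6] S/NP  >B  k=3
[6,7] NP/PP  lex  "on"
[7,8] PP  lex  "idea"
[6,8] NP  >  k=7
[0,8] S  >  k=6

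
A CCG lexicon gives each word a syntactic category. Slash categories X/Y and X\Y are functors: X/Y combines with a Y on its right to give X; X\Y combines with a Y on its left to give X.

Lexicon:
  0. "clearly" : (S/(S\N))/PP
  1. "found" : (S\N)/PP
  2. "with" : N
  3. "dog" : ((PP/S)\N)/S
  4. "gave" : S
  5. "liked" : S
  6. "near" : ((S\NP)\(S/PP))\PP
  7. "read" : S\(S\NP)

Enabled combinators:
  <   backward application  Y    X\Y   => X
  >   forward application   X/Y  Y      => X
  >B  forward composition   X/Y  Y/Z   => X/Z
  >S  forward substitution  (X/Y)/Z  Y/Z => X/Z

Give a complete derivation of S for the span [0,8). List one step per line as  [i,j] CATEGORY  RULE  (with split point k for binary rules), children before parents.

[0,1] (S/(S\N))/PP  lex  "clearly"
[1,2] (S\N)/PP  lex  "found"
[0,2] S/PP  >S  k=1
[2,3] N  lex  "with"
[3,4] ((PP/S)\N)/S  lex  "dog"
[4,5] S  lex  "gave"
[3,5] (PP/S)\N  >  k=4
[2,5] PP/S  <  k=3
[5,6] S  lex  "liked"
[2,6] PP  >  k=5
[6,7] ((S\NP)\(S/PP))\PP  lex  "near"
[2,7] (S\NP)\(S/PP)  <  k=6
[0,7] S\NP  <  k=2
[7,8] S\(S\NP)  lex  "read"
[0,8] S  <  k=7

[0,8] S   <
  [0,7] S\NP   <
    [0,2] S/PP   >S
      [0,1] "clearly" : (S/(S\N))/PP
      [1,2] "found" : (S\N)/PP
    [2,7] (S\NP)\(S/PP)   <
      [2,6] PP   >
        [2,5] PP/S   <
          [2,3] "with" : N
          [3,5] (PP/S)\N   >
            [3,4] "dog" : ((PP/S)\N)/S
            [4,5] "gave" : S
        [5,6] "liked" : S
      [6,7] "near" : ((S\NP)\(S/PP))\PP
  [7,8] "read" : S\(S\NP)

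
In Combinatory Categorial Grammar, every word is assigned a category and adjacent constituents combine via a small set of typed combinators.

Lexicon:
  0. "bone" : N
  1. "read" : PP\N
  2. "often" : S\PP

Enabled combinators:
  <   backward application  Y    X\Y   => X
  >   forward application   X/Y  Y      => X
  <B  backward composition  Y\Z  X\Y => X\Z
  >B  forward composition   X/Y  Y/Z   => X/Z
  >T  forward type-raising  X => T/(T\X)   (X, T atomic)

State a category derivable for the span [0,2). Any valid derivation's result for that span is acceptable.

[0,3] S   <
  [0,2] PP   >
    [0,1] PP/(PP\N)   >T
      [0,1] "bone" : N
    [1,2] "read" : PP\N
  [2,3] "often" : S\PP

PP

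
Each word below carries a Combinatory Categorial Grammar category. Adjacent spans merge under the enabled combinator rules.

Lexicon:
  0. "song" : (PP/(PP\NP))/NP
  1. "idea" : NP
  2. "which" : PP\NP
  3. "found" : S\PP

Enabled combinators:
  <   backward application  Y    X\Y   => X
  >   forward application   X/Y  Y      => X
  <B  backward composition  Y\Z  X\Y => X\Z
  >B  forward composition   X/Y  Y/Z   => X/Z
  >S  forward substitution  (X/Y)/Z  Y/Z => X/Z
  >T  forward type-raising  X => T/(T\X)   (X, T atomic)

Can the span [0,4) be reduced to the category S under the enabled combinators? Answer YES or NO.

YES

[0,4] S   <
  [0,3] PP   >
    [0,2] PP/(PP\NP)   >
      [0,1] "song" : (PP/(PP\NP))/NP
      [1,2] "idea" : NP
    [2,3] "which" : PP\NP
  [3,4] "found" : S\PP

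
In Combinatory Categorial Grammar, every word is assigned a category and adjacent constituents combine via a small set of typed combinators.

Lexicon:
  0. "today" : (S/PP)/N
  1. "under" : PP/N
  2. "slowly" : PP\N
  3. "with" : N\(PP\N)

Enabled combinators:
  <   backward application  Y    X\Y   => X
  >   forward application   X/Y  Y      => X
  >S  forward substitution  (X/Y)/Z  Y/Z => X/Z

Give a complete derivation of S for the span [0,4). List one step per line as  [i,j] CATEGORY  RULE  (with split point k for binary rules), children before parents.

[0,4] S   >
  [0,2] S/N   >S
    [0,1] "today" : (S/PP)/N
    [1,2] "under" : PP/N
  [2,4] N   <
    [2,3] "slowly" : PP\N
    [3,4] "with" : N\(PP\N)

[0,1] (S/PP)/N  lex  "today"
[1,2] PP/N  lex  "under"
[0,2] S/N  >S  k=1
[2,3] PP\N  lex  "slowly"
[3,4] N\(PP\N)  lex  "with"
[2,4] N  <  k=3
[0,4] S  >  k=2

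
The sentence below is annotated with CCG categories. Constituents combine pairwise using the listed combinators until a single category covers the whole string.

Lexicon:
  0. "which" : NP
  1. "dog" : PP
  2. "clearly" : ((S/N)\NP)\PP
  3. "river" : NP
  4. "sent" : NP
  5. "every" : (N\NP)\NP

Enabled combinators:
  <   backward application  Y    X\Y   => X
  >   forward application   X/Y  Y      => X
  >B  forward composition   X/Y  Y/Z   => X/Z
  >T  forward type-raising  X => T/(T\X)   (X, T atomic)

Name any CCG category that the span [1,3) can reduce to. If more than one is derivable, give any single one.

[0,6] S   >
  [0,3] S/N   <
    [0,1] "which" : NP
    [1,3] (S/N)\NP   <
      [1,2] "dog" : PP
      [2,3] "clearly" : ((S/N)\NP)\PP
  [3,6] N   >
    [3,4] N/(N\NP)   >T
      [3,4] "river" : NP
    [4,6] N\NP   <
      [4,5] "sent" : NP
      [5,6] "every" : (N\NP)\NP

(S/N)\NP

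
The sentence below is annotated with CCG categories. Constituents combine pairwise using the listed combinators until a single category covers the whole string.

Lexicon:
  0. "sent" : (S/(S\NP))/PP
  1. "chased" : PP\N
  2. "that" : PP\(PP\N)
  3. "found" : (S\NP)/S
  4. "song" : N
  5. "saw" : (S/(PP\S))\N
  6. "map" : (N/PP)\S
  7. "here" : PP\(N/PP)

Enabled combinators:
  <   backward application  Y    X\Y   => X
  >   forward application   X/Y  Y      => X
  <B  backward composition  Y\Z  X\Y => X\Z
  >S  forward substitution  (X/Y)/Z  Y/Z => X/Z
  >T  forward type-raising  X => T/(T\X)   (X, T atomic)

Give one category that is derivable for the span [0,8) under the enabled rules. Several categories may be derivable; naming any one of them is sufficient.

[0,8] S   >
  [0,3] S/(S\NP)   >
    [0,1] "sent" : (S/(S\NP))/PP
    [1,3] PP   <
      [1,2] "chased" : PP\N
      [2,3] "that" : PP\(PP\N)
  [3,8] S\NP   >
    [3,4] "found" : (S\NP)/S
    [4,8] S   >
      [4,6] S/(PP\S)   <
        [4,5] "song" : N
        [5,6] "saw" : (S/(PP\S))\N
      [6,8] PP\S   <B
        [6,7] "map" : (N/PP)\S
        [7,8] "here" : PP\(N/PP)

S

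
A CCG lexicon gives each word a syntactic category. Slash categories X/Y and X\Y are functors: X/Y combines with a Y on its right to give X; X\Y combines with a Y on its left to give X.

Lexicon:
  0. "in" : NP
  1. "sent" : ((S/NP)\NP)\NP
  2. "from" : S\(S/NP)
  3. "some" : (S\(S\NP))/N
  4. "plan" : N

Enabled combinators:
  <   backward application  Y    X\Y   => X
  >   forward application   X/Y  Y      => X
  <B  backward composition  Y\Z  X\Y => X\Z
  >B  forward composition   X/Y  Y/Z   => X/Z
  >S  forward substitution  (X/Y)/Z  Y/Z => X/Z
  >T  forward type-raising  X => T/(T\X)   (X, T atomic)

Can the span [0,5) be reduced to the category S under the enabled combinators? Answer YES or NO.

YES

[0,5] S   <
  [0,3] S\NP   <B
    [0,2] (S/NP)\NP   <
      [0,1] "in" : NP
      [1,2] "sent" : ((S/NP)\NP)\NP
    [2,3] "from" : S\(S/NP)
  [3,5] S\(S\NP)   >
    [3,4] "some" : (S\(S\NP))/N
    [4,5] "plan" : N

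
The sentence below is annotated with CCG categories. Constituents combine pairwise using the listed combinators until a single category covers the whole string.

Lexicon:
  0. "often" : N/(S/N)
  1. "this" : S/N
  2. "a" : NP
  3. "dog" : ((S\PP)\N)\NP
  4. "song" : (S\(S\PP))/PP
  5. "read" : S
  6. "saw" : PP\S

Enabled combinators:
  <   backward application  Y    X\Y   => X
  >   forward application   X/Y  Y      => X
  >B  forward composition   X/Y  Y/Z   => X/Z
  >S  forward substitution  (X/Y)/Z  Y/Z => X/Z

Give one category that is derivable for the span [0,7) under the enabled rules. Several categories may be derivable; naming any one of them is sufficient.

[0,7] S   <
  [0,4] S\PP   <
    [0,2] N   >
      [0,1] "often" : N/(S/N)
      [1,2] "this" : S/N
    [2,4] (S\PP)\N   <
      [2,3] "a" : NP
      [3,4] "dog" : ((S\PP)\N)\NP
  [4,7] S\(S\PP)   >
    [4,5] "song" : (S\(S\PP))/PP
    [5,7] PP   <
      [5,6] "read" : S
      [6,7] "saw" : PP\S

S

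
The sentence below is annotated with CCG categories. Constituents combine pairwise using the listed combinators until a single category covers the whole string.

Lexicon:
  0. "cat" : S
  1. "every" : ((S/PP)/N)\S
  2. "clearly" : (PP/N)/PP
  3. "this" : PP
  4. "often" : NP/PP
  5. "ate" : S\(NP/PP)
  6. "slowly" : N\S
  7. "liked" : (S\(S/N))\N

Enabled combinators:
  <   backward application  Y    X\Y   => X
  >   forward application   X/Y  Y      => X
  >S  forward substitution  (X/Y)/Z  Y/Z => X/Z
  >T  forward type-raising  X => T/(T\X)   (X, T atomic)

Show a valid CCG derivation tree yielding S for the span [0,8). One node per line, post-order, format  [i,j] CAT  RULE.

[0,8] S   <
  [0,4] S/N   >S
    [0,2] (S/PP)/N   <
      [0,1] "cat" : S
      [1,2] "every" : ((S/PP)/N)\S
    [2,4] PP/N   >
      [2,3] "clearly" : (PP/N)/PP
      [3,4] "this" : PP
  [4,8] S\(S/N)   <
    [4,7] N   <
      [4,6] S   <
        [4,5] "often" : NP/PP
        [5,6] "ate" : S\(NP/PP)
      [6,7] "slowly" : N\S
    [7,8] "liked" : (S\(S/N))\N

[0,1] S  lex  "cat"
[1,2] ((S/PP)/N)\S  lex  "every"
[0,2] (S/PP)/N  <  k=1
[2,3] (PP/N)/PP  lex  "clearly"
[3,4] PP  lex  "this"
[2,4] PP/N  >  k=3
[0,4] S/N  >S  k=2
[4,5] NP/PP  lex  "often"
[5,6] S\(NP/PP)  lex  "ate"
[4,6] S  <  k=5
[6,7] N\S  lex  "slowly"
[4,7] N  <  k=6
[7,8] (S\(S/N))\N  lex  "liked"
[4,8] S\(S/N)  <  k=7
[0,8] S  <  k=4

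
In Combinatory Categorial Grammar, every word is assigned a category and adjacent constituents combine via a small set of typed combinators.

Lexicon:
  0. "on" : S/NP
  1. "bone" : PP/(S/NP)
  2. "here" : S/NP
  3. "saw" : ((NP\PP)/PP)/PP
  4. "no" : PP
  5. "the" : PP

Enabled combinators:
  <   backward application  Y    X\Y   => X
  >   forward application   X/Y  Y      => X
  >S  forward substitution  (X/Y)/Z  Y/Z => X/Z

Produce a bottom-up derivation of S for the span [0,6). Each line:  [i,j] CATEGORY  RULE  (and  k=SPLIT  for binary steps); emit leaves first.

[0,6] S   >
  [0,1] "on" : S/NP
  [1,6] NP   <
    [1,3] PP   >
      [1,2] "bone" : PP/(S/NP)
      [2,3] "here" : S/NP
    [3,6] NP\PP   >
      [3,5] (NP\PP)/PP   >
        [3,4] "saw" : ((NP\PP)/PP)/PP
        [4,5] "no" : PP
      [5,6] "the" : PP

[0,1] S/NP  lex  "on"
[1,2] PP/(S/NP)  lex  "bone"
[2,3] S/NP  lex  "here"
[1,3] PP  >  k=2
[3,4] ((NP\PP)/PP)/PP  lex  "saw"
[4,5] PP  lex  "no"
[3,5] (NP\PP)/PP  >  k=4
[5,6] PP  lex  "the"
[3,6] NP\PP  >  k=5
[1,6] NP  <  k=3
[0,6] S  >  k=1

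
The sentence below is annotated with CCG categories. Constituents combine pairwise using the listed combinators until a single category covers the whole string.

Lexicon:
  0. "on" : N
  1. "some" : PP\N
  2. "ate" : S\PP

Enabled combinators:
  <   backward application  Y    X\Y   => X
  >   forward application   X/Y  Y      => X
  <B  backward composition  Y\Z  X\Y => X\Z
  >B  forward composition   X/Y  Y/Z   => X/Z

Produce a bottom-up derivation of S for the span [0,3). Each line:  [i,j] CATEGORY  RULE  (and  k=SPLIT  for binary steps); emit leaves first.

[0,3] S   <
  [0,1] "on" : N
  [1,3] S\N   <B
    [1,2] "some" : PP\N
    [2,3] "ate" : S\PP

[0,1] N  lex  "on"
[1,2] PP\N  lex  "some"
[2,3] S\PP  lex  "ate"
[1,3] S\N  <B  k=2
[0,3] S  <  k=1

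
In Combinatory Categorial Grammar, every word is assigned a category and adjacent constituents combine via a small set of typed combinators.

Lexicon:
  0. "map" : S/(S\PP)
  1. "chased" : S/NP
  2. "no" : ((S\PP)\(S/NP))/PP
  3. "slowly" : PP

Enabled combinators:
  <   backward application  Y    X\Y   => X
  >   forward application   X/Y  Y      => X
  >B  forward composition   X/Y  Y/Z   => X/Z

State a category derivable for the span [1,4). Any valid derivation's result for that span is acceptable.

[0,4] S   >
  [0,1] "map" : S/(S\PP)
  [1,4] S\PP   <
    [1,2] "chased" : S/NP
    [2,4] (S\PP)\(S/NP)   >
      [2,3] "no" : ((S\PP)\(S/NP))/PP
      [3,4] "slowly" : PP

S\PP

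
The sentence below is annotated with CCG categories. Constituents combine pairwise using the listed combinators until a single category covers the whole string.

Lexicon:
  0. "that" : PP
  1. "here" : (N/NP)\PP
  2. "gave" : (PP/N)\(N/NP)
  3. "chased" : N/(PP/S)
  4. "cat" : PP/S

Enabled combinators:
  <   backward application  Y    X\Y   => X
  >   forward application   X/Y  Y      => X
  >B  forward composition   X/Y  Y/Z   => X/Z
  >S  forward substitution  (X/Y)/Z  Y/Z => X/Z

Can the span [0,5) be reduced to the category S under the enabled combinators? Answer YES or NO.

PP (N/NP)\PP (PP/N)\(N/NP) N/(PP/S) PP/S
CKY chart[0,5] = {PP}; S ∉ chart

NO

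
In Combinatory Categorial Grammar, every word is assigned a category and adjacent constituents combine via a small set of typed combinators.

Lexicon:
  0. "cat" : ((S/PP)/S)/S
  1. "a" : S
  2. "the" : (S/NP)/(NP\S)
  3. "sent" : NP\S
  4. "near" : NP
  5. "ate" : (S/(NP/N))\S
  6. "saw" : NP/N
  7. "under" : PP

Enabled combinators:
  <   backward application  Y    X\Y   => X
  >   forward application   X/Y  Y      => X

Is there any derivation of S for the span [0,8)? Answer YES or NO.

YES

[0,8] S   >
  [0,7] S/PP   >
    [0,2] (S/PP)/S   >
      [0,1] "cat" : ((S/PP)/S)/S
      [1,2] "a" : S
    [2,7] S   >
      [2,6] S/(NP/N)   <
        [2,5] S   >
          [2,4] S/NP   >
            [2,3] "the" : (S/NP)/(NP\S)
            [3,4] "sent" : NP\S
          [4,5] "near" : NP
        [5,6] "ate" : (S/(NP/N))\S
      [6,7] "saw" : NP/N
  [7,8] "under" : PP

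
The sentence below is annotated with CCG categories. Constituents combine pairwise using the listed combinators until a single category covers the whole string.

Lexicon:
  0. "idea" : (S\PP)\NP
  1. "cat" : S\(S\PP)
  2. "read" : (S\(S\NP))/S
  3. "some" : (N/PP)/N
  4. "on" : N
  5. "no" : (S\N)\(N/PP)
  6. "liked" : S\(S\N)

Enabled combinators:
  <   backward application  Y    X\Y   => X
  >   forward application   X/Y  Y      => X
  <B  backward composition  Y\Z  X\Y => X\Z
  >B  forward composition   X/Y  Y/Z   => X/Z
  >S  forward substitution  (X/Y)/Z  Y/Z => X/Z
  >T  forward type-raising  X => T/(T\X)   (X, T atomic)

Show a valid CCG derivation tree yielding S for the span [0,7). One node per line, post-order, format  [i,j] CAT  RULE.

[0,7] S   <
  [0,2] S\NP   <B
    [0,1] "idea" : (S\PP)\NP
    [1,2] "cat" : S\(S\PP)
  [2,7] S\(S\NP)   >
    [2,3] "read" : (S\(S\NP))/S
    [3,7] S   <
      [3,6] S\N   <
        [3,5] N/PP   >
          [3,4] "some" : (N/PP)/N
          [4,5] "on" : N
        [5,6] "no" : (S\N)\(N/PP)
      [6,7] "liked" : S\(S\N)

[0,1] (S\PP)\NP  lex  "idea"
[1,2] S\(S\PP)  lex  "cat"
[0,2] S\NP  <B  k=1
[2,3] (S\(S\NP))/S  lex  "read"
[3,4] (N/PP)/N  lex  "some"
[4,5] N  lex  "on"
[3,5] N/PP  >  k=4
[5,6] (S\N)\(N/PP)  lex  "no"
[3,6] S\N  <  k=5
[6,7] S\(S\N)  lex  "liked"
[3,7] S  <  k=6
[2,7] S\(S\NP)  >  k=3
[0,7] S  <  k=2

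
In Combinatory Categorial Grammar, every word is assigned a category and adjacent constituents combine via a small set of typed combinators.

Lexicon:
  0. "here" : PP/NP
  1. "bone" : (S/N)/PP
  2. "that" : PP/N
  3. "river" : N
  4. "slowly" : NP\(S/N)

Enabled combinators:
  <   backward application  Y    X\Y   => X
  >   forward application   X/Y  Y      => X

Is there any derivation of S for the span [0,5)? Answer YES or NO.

NO

PP/NP (S/N)/PP PP/N N NP\(S/N)
CKY chart[0,5] = {PP}; S ∉ chart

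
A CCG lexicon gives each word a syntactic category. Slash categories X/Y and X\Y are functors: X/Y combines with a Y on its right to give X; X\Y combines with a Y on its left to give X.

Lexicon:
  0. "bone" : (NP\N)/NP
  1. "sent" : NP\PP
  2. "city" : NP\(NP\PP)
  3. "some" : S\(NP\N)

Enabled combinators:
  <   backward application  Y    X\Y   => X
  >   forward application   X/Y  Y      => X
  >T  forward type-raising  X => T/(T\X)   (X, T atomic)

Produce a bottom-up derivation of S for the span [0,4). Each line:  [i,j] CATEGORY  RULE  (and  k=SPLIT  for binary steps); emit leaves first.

[0,4] S   <
  [0,3] NP\N   >
    [0,1] "bone" : (NP\N)/NP
    [1,3] NP   <
      [1,2] "sent" : NP\PP
      [2,3] "city" : NP\(NP\PP)
  [3,4] "some" : S\(NP\N)

[0,1] (NP\N)/NP  lex  "bone"
[1,2] NP\PP  lex  "sent"
[2,3] NP\(NP\PP)  lex  "city"
[1,3] NP  <  k=2
[0,3] NP\N  >  k=1
[3,4] S\(NP\N)  lex  "some"
[0,4] S  <  k=3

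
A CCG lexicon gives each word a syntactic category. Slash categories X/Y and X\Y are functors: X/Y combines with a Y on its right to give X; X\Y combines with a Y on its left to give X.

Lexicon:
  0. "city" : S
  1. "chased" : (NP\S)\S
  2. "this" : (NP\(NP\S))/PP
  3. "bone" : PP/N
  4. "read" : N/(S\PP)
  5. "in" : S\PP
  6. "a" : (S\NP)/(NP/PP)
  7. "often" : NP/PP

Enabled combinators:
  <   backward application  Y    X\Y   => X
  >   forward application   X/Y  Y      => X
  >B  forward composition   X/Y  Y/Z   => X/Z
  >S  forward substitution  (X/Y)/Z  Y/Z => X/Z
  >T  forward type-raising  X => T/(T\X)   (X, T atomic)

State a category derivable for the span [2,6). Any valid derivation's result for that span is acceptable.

[0,8] S   <
  [0,6] NP   <
    [0,2] NP\S   <
      [0,1] "city" : S
      [1,2] "chased" : (NP\S)\S
    [2,6] NP\(NP\S)   >
      [2,3] "this" : (NP\(NP\S))/PP
      [3,6] PP   >
        [3,4] "bone" : PP/N
        [4,6] N   >
          [4,5] "read" : N/(S\PP)
          [5,6] "in" : S\PP
  [6,8] S\NP   >
    [6,7] "a" : (S\NP)/(NP/PP)
    [7,8] "often" : NP/PP

NP\(NP\S)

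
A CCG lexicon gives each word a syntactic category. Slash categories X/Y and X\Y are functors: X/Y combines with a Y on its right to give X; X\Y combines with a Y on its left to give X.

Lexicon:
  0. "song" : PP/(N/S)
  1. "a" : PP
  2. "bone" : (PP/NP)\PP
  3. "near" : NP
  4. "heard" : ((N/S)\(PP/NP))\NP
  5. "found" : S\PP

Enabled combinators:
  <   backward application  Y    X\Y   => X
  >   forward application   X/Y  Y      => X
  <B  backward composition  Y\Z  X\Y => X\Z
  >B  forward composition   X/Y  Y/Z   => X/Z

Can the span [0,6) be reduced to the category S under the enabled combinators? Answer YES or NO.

[0,6] S   <
  [0,5] PP   >
    [0,1] "song" : PP/(N/S)
    [1,5] N/S   <
      [1,3] PP/NP   <
        [1,2] "a" : PP
        [2,3] "bone" : (PP/NP)\PP
      [3,5] (N/S)\(PP/NP)   <
        [3,4] "near" : NP
        [4,5] "heard" : ((N/S)\(PP/NP))\NP
  [5,6] "found" : S\PP

YES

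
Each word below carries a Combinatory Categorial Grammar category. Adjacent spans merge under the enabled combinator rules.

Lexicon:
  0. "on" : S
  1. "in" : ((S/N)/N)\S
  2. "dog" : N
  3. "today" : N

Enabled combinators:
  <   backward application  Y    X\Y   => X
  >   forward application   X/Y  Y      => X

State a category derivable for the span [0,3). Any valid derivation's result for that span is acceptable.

[0,4] S   >
  [0,3] S/N   >
    [0,2] (S/N)/N   <
      [0,1] "on" : S
      [1,2] "in" : ((S/N)/N)\S
    [2,3] "dog" : N
  [3,4] "today" : N

S/N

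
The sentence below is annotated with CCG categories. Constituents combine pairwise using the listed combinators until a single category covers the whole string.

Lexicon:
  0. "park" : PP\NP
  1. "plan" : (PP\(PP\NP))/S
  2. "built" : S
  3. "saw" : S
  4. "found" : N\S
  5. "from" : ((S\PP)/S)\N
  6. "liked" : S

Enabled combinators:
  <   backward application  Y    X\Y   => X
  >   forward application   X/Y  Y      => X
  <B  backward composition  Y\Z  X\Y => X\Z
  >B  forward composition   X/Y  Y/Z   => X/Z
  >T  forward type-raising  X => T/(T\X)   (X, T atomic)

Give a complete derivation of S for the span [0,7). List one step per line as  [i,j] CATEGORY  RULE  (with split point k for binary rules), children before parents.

[0,1] PP\NP  lex  "park"
[1,2] (PP\(PP\NP))/S  lex  "plan"
[2,3] S  lex  "built"
[1,3] PP\(PP\NP)  >  k=2
[0,3] PP  <  k=1
[3,4] S  lex  "saw"
[4,5] N\S  lex  "found"
[3,5] N  <  k=4
[5,6] ((S\PP)/S)\N  lex  "from"
[3,6] (S\PP)/S  <  k=5
[6,7] S  lex  "liked"
[3,7] S\PP  >  k=6
[0,7] S  <  k=3

[0,7] S   <
  [0,3] PP   <
    [0,1] "park" : PP\NP
    [1,3] PP\(PP\NP)   >
      [1,2] "plan" : (PP\(PP\NP))/S
      [2,3] "built" : S
  [3,7] S\PP   >
    [3,6] (S\PP)/S   <
      [3,5] N   <
        [3,4] "saw" : S
        [4,5] "found" : N\S
      [5,6] "from" : ((S\PP)/S)\N
    [6,7] "liked" : S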